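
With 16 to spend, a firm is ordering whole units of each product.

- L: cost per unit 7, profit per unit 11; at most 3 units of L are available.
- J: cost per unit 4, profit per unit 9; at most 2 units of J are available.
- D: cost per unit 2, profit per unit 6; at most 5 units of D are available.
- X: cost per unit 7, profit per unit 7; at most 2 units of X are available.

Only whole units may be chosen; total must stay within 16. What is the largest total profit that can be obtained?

42

Take 2×J and 4×D: cost 16 ≤ 16, profit 2·9 + 4·6 = 42.
No other integer combination yields more.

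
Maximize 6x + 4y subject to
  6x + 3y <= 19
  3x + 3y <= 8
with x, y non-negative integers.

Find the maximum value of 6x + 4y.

12

(x,y)=(2,0) is feasible, giving 12.
(x,y)=(1,1) is feasible, giving 10.
(x,y)=(1,0) is feasible, giving 6.
Maximum is 12 at (x,y)=(2,0).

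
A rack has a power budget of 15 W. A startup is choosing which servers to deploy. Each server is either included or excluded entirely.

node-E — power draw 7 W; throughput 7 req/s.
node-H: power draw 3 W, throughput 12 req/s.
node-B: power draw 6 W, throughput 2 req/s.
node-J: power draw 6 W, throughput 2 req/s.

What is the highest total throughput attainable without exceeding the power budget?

node-E + node-H: power draw 7 + 3 = 10 ≤ 15, throughput 7 + 12 = 19.
node-H + node-B + node-J: power draw 3 + 6 + 6 = 15 ≤ 15, throughput 12 + 2 + 2 = 16.
Best is node-E and node-H with total throughput 19.

19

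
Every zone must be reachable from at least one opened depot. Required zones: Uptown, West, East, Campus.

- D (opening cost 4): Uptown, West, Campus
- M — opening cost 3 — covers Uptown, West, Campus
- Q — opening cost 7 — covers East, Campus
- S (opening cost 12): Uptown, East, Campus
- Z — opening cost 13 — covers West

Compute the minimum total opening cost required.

Choose M and Q: together they cover Uptown, West, East, Campus — every zone.
Total opening cost: 3 + 7 = 10.

10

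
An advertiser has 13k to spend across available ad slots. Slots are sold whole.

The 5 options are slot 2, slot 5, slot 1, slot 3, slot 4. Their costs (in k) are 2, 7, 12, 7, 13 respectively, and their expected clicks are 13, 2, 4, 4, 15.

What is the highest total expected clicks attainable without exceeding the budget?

17

Take slot 2 and slot 3: cost 2 + 7 = 9 ≤ 13, expected clicks 13 + 4 = 17.
No other feasible combination does better.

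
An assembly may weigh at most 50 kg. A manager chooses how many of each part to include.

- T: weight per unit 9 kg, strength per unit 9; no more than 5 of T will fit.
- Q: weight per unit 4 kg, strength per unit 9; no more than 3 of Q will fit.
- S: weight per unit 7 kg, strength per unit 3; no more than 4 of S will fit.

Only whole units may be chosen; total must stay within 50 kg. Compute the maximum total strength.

This is a bounded integer knapsack.
Q has the best ratio (9/4); taking only Q gives at most 3×9 = 27 (stopped by the supply cap of 3).
Mixing does better — 4×T and 3×Q: weight 48 ≤ 50, strength 4·9 + 3·9 = 63.

63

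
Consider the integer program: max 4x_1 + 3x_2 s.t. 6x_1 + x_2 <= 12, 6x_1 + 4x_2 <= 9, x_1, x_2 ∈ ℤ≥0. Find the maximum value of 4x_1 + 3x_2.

6

(x_1,x_2)=(0,2): 6·0+1·2=2≤12, 6·0+4·2=8≤9, objective 6.
(x_1,x_2)=(0,1): 6·0+1·1=1≤12, 6·0+4·1=4≤9, objective 3.
Maximum is 6 at (x_1,x_2)=(0,2).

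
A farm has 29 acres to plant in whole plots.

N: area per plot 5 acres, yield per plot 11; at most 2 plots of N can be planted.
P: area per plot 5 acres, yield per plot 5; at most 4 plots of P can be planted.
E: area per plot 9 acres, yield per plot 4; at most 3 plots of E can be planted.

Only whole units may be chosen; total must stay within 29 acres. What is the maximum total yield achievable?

This is a bounded integer knapsack.
N has the best ratio (11/5); taking only N gives at most 2×11 = 22 (stopped by the supply cap of 2).
Mixing does better — 2×N and 3×P: area 25 ≤ 29, yield 2·11 + 3·5 = 37.

37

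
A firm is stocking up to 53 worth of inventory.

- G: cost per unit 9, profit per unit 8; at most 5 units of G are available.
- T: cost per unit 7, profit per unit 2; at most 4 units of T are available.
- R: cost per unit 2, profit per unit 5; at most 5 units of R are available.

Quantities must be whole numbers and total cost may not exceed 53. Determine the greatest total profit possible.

60

R has the best ratio (5/2); taking only R gives at most 5×5 = 25 (stopped by the supply cap of 5).
Mixing does better — 5×G and 4×R: cost 53 ≤ 53, profit 5·8 + 4·5 = 60.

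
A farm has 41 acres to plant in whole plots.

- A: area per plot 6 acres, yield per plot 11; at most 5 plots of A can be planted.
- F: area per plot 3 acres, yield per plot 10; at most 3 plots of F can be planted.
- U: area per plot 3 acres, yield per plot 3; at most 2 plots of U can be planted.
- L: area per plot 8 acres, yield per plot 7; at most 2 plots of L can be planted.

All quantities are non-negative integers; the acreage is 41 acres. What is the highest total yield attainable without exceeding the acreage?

4×A, 3×F, and 1×L: area 41 ≤ 41, yield 4·11 + 3·10 + 1·7 = 81.
5×A and 3×F: area 39 ≤ 41, yield 5·11 + 3·10 = 85.
Best is 85.

85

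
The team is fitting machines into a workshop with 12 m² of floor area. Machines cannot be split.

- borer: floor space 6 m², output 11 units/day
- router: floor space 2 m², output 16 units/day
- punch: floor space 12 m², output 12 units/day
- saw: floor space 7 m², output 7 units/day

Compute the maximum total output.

router + saw: floor space 2 + 7 = 9 ≤ 12, output 16 + 7 = 23.
borer + router: floor space 6 + 2 = 8 ≤ 12, output 11 + 16 = 27.
Best is borer and router with total output 27.

27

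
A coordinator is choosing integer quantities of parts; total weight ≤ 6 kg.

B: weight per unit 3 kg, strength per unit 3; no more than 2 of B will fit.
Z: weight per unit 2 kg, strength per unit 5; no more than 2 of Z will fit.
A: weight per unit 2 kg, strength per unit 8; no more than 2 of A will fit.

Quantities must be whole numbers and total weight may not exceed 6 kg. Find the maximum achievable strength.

21

This is a bounded integer knapsack.
2×Z and 1×A: weight 6 ≤ 6, strength 2·5 + 1·8 = 18.
1×Z and 2×A: weight 6 ≤ 6, strength 1·5 + 2·8 = 21.
Best is 21.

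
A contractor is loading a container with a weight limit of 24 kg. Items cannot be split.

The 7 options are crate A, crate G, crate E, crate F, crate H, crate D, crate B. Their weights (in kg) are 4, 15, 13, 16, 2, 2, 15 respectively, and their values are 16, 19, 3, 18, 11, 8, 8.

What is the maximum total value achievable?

Take crate A, crate G, crate H, and crate D: weight 4 + 15 + 2 + 2 = 23 ≤ 24, value 16 + 19 + 11 + 8 = 54.
No other feasible combination does better.

54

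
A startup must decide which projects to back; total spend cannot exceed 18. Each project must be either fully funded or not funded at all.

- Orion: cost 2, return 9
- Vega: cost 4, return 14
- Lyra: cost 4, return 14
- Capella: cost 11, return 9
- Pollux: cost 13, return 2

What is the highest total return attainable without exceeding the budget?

Allowing fractional choices, the relaxed optimum would be about 43.5, but projects are indivisible.
Orion + Vega + Lyra: cost 2 + 4 + 4 = 10 ≤ 18, return 9 + 14 + 14 = 37.
Orion + Vega + Capella: cost 2 + 4 + 11 = 17 ≤ 18, return 9 + 14 + 9 = 32.
Best is Orion, Vega, and Lyra with total return 37.

37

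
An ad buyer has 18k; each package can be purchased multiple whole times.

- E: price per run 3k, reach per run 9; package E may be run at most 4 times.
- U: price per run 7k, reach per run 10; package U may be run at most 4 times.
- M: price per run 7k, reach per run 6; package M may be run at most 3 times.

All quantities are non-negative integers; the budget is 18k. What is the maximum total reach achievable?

37

E has the best ratio (9/3); taking only E gives at most 4×9 = 36 (stopped by the supply cap of 4).
Mixing does better — 3×E and 1×U: price 16 ≤ 18, reach 3·9 + 1·10 = 37.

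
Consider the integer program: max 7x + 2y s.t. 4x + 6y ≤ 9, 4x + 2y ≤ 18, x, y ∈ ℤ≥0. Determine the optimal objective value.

(x,y)=(2,0): 4·2+6·0=8≤9, 4·2+2·0=8≤18, objective 14.
(x,y)=(1,0): 4·1+6·0=4≤9, 4·1+2·0=4≤18, objective 7.
No feasible integer point exceeds 14.

14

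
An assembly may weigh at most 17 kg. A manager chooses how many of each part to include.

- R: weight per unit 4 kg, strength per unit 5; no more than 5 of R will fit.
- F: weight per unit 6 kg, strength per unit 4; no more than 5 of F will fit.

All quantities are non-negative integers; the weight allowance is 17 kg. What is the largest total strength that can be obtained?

20

This is a bounded integer knapsack.
3×R: weight 12 ≤ 17, strength 3·5 = 15.
4×R: weight 16 ≤ 17, strength 4·5 = 20.
Best is 20.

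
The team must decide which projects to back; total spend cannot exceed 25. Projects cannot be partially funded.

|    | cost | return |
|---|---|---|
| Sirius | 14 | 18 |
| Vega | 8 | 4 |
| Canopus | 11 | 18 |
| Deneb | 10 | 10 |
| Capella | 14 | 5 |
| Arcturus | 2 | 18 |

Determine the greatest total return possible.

Allowing fractional choices, the relaxed optimum would be about 51.4, but projects are indivisible.
Sirius + Vega + Arcturus: cost 14 + 8 + 2 = 24 ≤ 25, return 18 + 4 + 18 = 40.
Vega + Canopus + Arcturus: cost 8 + 11 + 2 = 21 ≤ 25, return 4 + 18 + 18 = 40.
Canopus + Deneb + Arcturus: cost 11 + 10 + 2 = 23 ≤ 25, return 18 + 10 + 18 = 46.
Best is Canopus, Deneb, and Arcturus with total return 46.

46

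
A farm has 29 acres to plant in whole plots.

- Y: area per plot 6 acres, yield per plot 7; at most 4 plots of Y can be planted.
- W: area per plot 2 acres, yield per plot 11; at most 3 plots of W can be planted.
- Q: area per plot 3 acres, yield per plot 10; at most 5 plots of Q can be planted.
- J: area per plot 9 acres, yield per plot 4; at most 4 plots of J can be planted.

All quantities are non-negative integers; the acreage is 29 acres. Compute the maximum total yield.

W has the best ratio (11/2); taking only W gives at most 3×11 = 33 (stopped by the supply cap of 3).
Mixing does better — 1×Y, 3×W, and 5×Q: area 27 ≤ 29, yield 1·7 + 3·11 + 5·10 = 90.

90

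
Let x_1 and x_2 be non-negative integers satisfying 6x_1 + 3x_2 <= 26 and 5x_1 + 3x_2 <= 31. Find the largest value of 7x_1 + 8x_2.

The continuous relaxation peaks at (0, 8.67) with value 69.33; rounding to a feasible lattice point costs some objective.
(x_1,x_2)=(0,8): 6·0+3·8=24≤26, 5·0+3·8=24≤31, objective 64.
(x_1,x_2)=(0,7): 6·0+3·7=21≤26, 5·0+3·7=21≤31, objective 56.
No feasible integer point exceeds 64.

64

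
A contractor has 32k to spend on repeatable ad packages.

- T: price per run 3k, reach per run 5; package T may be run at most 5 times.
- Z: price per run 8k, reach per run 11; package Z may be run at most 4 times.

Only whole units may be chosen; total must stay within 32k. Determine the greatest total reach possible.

47

This is a bounded integer knapsack.
4×Z: price 32 ≤ 32, reach 4·11 = 44.
5×T and 2×Z: price 31 ≤ 32, reach 5·5 + 2·11 = 47.
Best is 47.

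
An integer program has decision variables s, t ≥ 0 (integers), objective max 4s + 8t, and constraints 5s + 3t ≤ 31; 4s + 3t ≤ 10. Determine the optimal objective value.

(s,t)=(0,3): 5·0+3·3=9≤31, 4·0+3·3=9≤10, objective 24.
(s,t)=(1,2): 5·1+3·2=11≤31, 4·1+3·2=10≤10, objective 20.
Maximum is 24 at (s,t)=(0,3).

24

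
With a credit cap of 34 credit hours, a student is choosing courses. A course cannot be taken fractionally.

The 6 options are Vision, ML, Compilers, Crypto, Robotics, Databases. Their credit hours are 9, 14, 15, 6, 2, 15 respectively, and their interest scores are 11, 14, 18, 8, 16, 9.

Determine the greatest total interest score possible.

53

Allowing fractional choices, the relaxed optimum would be about 55.0, but courses are indivisible.
ML + Compilers + Robotics: credit hours 14 + 15 + 2 = 31 ≤ 34, interest score 14 + 18 + 16 = 48.
Vision + ML + Crypto + Robotics: credit hours 9 + 14 + 6 + 2 = 31 ≤ 34, interest score 11 + 14 + 8 + 16 = 49.
Vision + Compilers + Crypto + Robotics: credit hours 9 + 15 + 6 + 2 = 32 ≤ 34, interest score 11 + 18 + 8 + 16 = 53.
Best is Vision, Compilers, Crypto, and Robotics with total interest score 53.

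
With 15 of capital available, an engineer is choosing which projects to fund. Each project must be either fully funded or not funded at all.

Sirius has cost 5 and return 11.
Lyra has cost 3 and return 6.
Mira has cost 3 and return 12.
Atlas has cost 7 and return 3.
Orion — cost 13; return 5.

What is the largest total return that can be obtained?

This is a 0-1 knapsack instance.
Allowing fractional choices, the relaxed optimum would be about 30.7, but projects are indivisible.
Sirius + Lyra + Mira: cost 5 + 3 + 3 = 11 ≤ 15, return 11 + 6 + 12 = 29.
Sirius + Mira: cost 5 + 3 = 8 ≤ 15, return 11 + 12 = 23.
Sirius + Mira + Atlas: cost 5 + 3 + 7 = 15 ≤ 15, return 11 + 12 + 3 = 26.
Best is Sirius, Lyra, and Mira with total return 29.

29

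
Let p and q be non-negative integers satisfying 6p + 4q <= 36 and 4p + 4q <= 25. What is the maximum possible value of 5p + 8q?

48

(p,q)=(0,6): 6·0+4·6=24≤36, 4·0+4·6=24≤25, objective 48.
(p,q)=(1,5): 6·1+4·5=26≤36, 4·1+4·5=24≤25, objective 45.
The best lattice point is (0,6), giving 48.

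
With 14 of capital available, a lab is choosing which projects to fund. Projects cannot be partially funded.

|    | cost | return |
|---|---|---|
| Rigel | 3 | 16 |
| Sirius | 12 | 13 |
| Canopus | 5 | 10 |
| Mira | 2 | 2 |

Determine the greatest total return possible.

28

Allowing fractional choices, the relaxed optimum would be about 32.5, but projects are indivisible.
Rigel + Canopus + Mira: cost 3 + 5 + 2 = 10 ≤ 14, return 16 + 10 + 2 = 28.
Rigel + Canopus: cost 3 + 5 = 8 ≤ 14, return 16 + 10 = 26.
Best is Rigel, Canopus, and Mira with total return 28.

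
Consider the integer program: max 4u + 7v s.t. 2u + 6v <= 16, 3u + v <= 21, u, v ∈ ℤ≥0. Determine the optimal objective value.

28

(u,v)=(7,0) is feasible, giving 28.
(u,v)=(5,1) is feasible, giving 27.
(u,v)=(6,0) is feasible, giving 24.
The best lattice point is (7,0), giving 28.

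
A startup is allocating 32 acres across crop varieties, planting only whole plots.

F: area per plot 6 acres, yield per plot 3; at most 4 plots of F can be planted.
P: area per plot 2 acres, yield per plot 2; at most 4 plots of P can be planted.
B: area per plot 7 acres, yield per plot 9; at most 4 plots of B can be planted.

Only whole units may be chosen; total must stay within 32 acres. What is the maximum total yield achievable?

This is a bounded integer knapsack.
1×P and 4×B: area 30 ≤ 32, yield 1·2 + 4·9 = 38.
2×P and 4×B: area 32 ≤ 32, yield 2·2 + 4·9 = 40.
Best is 40.

40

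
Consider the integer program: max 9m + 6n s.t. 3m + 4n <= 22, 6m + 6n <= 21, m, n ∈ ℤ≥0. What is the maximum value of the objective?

27

(m,n)=(3,0): 3·3+4·0=9≤22, 6·3+6·0=18≤21, objective 27.
(m,n)=(2,1): 3·2+4·1=10≤22, 6·2+6·1=18≤21, objective 24.
The best lattice point is (3,0), giving 27.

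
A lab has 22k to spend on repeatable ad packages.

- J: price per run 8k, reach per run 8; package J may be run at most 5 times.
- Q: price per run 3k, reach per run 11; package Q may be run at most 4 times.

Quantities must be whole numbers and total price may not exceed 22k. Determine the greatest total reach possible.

52

Take 1×J and 4×Q: price 20 ≤ 22, reach 1·8 + 4·11 = 52.
Q has the best ratio (11/3) and is taken to its limit of 4; remaining capacity is filled optimally with the others.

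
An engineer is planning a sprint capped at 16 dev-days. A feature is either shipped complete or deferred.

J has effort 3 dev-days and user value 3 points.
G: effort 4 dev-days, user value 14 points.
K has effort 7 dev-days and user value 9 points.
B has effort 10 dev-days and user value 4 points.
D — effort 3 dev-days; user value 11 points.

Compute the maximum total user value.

Allowing fractional choices, the relaxed optimum would be about 36.0, but features are indivisible.
J + G + D: effort 3 + 4 + 3 = 10 ≤ 16, user value 3 + 14 + 11 = 28.
J + G + K: effort 3 + 4 + 7 = 14 ≤ 16, user value 3 + 14 + 9 = 26.
G + K + D: effort 4 + 7 + 3 = 14 ≤ 16, user value 14 + 9 + 11 = 34.
Best is G, K, and D with total user value 34.

34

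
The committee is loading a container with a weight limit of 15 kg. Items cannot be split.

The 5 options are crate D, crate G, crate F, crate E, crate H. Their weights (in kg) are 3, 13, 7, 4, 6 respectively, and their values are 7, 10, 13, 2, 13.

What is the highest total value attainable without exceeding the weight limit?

26

Treat it as a binary knapsack problem.
crate D + crate F + crate E: weight 3 + 7 + 4 = 14 ≤ 15, value 7 + 13 + 2 = 22.
crate F + crate H: weight 7 + 6 = 13 ≤ 15, value 13 + 13 = 26.
crate D + crate E + crate H: weight 3 + 4 + 6 = 13 ≤ 15, value 7 + 2 + 13 = 22.
Best is crate F and crate H with total value 26.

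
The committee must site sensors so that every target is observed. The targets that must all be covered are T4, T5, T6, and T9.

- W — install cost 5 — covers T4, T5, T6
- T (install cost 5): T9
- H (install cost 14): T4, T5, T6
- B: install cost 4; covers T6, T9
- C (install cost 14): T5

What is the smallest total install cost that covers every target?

Choose W and B: together they cover T4, T5, T6, T9 — every target.
Total install cost: 5 + 4 = 9.
No cover costs less than 9.

9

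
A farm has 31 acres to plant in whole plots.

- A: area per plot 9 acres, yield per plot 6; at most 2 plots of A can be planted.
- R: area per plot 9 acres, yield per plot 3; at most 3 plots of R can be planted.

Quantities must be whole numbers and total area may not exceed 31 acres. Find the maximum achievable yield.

15

1×A and 2×R: area 27 ≤ 31, yield 1·6 + 2·3 = 12.
2×A and 1×R: area 27 ≤ 31, yield 2·6 + 1·3 = 15.
Best is 15.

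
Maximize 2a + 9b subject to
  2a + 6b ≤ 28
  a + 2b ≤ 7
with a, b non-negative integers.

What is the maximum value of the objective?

29

Relaxing integrality, the LP optimum is 31.50 at (a,b) = (0, 3.5), which is not an integer point.
(a,b)=(1,3): 2·1+6·3=20≤28, 1·1+2·3=7≤7, objective 29.
(a,b)=(0,3): 2·0+6·3=18≤28, 1·0+2·3=6≤7, objective 27.
(a,b)=(2,2): 2·2+6·2=16≤28, 1·2+2·2=6≤7, objective 22.
(a,b)=(1,2): 2·1+6·2=14≤28, 1·1+2·2=5≤7, objective 20.
The best lattice point is (1,3), giving 29.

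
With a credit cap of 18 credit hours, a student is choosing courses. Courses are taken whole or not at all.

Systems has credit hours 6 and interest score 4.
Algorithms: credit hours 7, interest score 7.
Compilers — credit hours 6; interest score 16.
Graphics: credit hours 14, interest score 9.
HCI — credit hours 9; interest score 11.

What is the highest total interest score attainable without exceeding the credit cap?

27

Take Compilers and HCI: credit hours 6 + 9 = 15 ≤ 18, interest score 16 + 11 = 27.
No other feasible combination does better.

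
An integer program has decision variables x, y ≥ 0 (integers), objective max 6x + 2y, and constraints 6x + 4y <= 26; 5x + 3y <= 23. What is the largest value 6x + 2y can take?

(x,y)=(4,0): 6·4+4·0=24≤26, 5·4+3·0=20≤23, objective 24.
(x,y)=(3,1): 6·3+4·1=22≤26, 5·3+3·1=18≤23, objective 20.
(x,y)=(3,0): 6·3+4·0=18≤26, 5·3+3·0=15≤23, objective 18.
Maximum is 24 at (x,y)=(4,0).

24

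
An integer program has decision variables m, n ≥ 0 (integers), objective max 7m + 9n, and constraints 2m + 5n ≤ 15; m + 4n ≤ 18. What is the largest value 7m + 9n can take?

(m,n)=(7,0): 2·7+5·0=14≤15, 1·7+4·0=7≤18, objective 49.
(m,n)=(6,0): 2·6+5·0=12≤15, 1·6+4·0=6≤18, objective 42.
The best lattice point is (7,0), giving 49.

49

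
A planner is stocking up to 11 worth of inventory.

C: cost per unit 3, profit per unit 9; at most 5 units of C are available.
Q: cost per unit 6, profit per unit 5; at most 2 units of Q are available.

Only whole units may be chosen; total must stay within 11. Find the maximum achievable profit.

27

This is a bounded integer knapsack.
2×C: cost 6 ≤ 11, profit 2·9 = 18.
3×C: cost 9 ≤ 11, profit 3·9 = 27.
Best is 27.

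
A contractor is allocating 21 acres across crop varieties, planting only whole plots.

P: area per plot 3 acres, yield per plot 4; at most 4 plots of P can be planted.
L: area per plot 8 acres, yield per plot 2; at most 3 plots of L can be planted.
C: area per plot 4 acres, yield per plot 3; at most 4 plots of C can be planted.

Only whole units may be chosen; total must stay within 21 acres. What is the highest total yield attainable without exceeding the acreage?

This is a bounded integer knapsack.
4×P and 2×C: area 20 ≤ 21, yield 4·4 + 2·3 = 22.
3×P and 3×C: area 21 ≤ 21, yield 3·4 + 3·3 = 21.
Best is 22.

22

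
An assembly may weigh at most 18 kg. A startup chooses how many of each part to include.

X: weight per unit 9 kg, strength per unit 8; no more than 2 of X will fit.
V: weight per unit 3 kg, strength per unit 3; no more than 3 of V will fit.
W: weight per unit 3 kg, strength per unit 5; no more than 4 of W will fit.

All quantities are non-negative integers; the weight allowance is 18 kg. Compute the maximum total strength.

This is a bounded integer knapsack.
W has the best ratio (5/3); taking only W gives at most 4×5 = 20 (stopped by the supply cap of 4).
Mixing does better — 2×V and 4×W: weight 18 ≤ 18, strength 2·3 + 4·5 = 26.

26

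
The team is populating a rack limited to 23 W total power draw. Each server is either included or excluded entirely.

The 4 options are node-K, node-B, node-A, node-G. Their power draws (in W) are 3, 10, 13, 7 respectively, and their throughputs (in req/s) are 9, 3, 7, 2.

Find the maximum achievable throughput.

Take node-K, node-A, and node-G: power draw 3 + 13 + 7 = 23 ≤ 23, throughput 9 + 7 + 2 = 18.
No other feasible combination does better.

18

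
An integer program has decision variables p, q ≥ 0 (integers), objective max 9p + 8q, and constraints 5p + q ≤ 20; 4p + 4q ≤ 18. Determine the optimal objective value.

The continuous relaxation peaks at (3.88, 0.625) with value 39.88; rounding to a feasible lattice point costs some objective.
(p,q)=(4,0) is feasible, giving 36.
(p,q)=(3,1) is feasible, giving 35.
(p,q)=(3,0) is feasible, giving 27.
(p,q)=(2,1) is feasible, giving 26.
Maximum is 36 at (p,q)=(4,0).

36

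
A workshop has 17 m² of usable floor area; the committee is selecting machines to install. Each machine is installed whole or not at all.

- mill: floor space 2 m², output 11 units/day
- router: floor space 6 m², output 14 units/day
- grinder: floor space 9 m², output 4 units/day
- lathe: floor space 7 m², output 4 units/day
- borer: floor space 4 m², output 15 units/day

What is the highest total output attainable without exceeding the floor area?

40

This is an integer program with binary decision variables.
Allowing fractional choices, the relaxed optimum would be about 42.9, but machines are indivisible.
mill + lathe + borer: floor space 2 + 7 + 4 = 13 ≤ 17, output 11 + 4 + 15 = 30.
mill + router + borer: floor space 2 + 6 + 4 = 12 ≤ 17, output 11 + 14 + 15 = 40.
router + lathe + borer: floor space 6 + 7 + 4 = 17 ≤ 17, output 14 + 4 + 15 = 33.
Best is mill, router, and borer with total output 40.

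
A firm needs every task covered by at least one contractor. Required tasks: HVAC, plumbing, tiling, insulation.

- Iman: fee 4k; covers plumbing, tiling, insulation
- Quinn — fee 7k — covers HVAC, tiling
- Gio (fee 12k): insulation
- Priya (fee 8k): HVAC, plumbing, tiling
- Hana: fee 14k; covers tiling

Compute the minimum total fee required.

Choose Iman and Quinn: together they cover HVAC, plumbing, tiling, insulation — every task.
Total fee: 4 + 7 = 11.
No cover costs less than 11.

11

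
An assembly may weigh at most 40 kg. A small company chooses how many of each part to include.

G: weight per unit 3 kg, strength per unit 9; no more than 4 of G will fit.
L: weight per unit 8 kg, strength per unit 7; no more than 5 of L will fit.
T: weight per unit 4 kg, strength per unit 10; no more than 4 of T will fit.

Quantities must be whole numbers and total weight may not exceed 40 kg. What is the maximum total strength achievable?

83

Take 4×G, 1×L, and 4×T: weight 36 ≤ 40, strength 4·9 + 1·7 + 4·10 = 83.
G has the best ratio (9/3) and is taken to its limit of 4; remaining capacity is filled optimally with the others.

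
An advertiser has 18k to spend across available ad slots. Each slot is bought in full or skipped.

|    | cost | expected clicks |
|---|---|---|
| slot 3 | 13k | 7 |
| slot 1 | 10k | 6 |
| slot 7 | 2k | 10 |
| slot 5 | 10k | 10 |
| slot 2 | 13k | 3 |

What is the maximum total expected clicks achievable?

Allowing fractional choices, the relaxed optimum would be about 23.6, but ad slots are indivisible.
slot 7 + slot 5: cost 2 + 10 = 12 ≤ 18, expected clicks 10 + 10 = 20.
slot 1 + slot 7: cost 10 + 2 = 12 ≤ 18, expected clicks 6 + 10 = 16.
slot 3 + slot 7: cost 13 + 2 = 15 ≤ 18, expected clicks 7 + 10 = 17.
Best is slot 7 and slot 5 with total expected clicks 20.

20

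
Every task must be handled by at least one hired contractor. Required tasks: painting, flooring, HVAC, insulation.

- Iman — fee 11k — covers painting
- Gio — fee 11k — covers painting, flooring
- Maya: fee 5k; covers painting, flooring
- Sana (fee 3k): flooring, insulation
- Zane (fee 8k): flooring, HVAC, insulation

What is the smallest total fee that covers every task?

The greedy cost-per-new-task heuristic would pick Sana, Maya, and Zane for 16, but a cheaper cover exists.
Choose Maya and Zane: together they cover painting, flooring, HVAC, insulation — every task.
Total fee: 5 + 8 = 13.
No cover costs less than 13.

13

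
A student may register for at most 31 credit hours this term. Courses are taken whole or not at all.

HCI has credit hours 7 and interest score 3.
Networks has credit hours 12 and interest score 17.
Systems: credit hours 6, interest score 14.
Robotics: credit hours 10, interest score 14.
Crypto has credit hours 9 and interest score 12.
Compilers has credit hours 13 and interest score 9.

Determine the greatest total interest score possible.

Take Networks, Systems, and Robotics: credit hours 12 + 6 + 10 = 28 ≤ 31, interest score 17 + 14 + 14 = 45.
No other feasible combination does better.

45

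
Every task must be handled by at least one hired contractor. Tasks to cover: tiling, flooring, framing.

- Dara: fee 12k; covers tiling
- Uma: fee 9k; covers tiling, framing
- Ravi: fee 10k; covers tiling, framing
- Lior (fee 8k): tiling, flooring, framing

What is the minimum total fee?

8

Lior alone covers tiling, flooring, framing — every task.
Total fee: 8.
No cover costs less than 8.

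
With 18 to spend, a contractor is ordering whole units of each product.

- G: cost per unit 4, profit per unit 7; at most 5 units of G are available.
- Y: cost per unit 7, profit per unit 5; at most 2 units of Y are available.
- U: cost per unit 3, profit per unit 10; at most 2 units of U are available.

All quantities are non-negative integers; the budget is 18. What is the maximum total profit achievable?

41

This is a bounded integer knapsack.
Take 3×G and 2×U: cost 18 ≤ 18, profit 3·7 + 2·10 = 41.
U has the best ratio (10/3) and is taken to its limit of 2; remaining capacity is filled optimally with the others.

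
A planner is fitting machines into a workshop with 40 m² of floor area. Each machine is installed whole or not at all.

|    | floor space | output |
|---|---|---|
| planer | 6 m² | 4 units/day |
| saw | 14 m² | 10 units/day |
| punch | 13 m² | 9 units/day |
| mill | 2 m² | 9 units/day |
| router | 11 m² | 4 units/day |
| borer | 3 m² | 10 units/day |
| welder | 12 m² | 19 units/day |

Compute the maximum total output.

This is a 0-1 knapsack instance.
saw + mill + borer + welder: floor space 14 + 2 + 3 + 12 = 31 ≤ 40, output 10 + 9 + 10 + 19 = 48.
planer + saw + mill + borer + welder: floor space 6 + 14 + 2 + 3 + 12 = 37 ≤ 40, output 4 + 10 + 9 + 10 + 19 = 52.
planer + punch + mill + borer + welder: floor space 6 + 13 + 2 + 3 + 12 = 36 ≤ 40, output 4 + 9 + 9 + 10 + 19 = 51.
Best is planer, saw, mill, borer, and welder with total output 52.

52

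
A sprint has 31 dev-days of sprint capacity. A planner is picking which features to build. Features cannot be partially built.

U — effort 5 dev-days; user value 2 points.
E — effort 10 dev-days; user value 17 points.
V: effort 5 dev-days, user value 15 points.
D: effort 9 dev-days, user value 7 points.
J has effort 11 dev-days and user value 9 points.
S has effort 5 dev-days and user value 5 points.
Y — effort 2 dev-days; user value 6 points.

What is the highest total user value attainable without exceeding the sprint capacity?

Take E, V, D, S, and Y: effort 10 + 5 + 9 + 5 + 2 = 31 ≤ 31, user value 17 + 15 + 7 + 5 + 6 = 50.
No other feasible combination does better.

50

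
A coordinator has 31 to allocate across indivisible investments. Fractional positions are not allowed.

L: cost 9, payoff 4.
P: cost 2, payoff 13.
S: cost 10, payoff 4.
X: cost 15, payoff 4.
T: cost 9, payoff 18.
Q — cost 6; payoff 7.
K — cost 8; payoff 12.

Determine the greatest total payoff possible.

Allowing fractional choices, the relaxed optimum would be about 52.7, but investments are indivisible.
L + P + T + K: cost 9 + 2 + 9 + 8 = 28 ≤ 31, payoff 4 + 13 + 18 + 12 = 47.
P + T + Q + K: cost 2 + 9 + 6 + 8 = 25 ≤ 31, payoff 13 + 18 + 7 + 12 = 50.
Best is P, T, Q, and K with total payoff 50.

50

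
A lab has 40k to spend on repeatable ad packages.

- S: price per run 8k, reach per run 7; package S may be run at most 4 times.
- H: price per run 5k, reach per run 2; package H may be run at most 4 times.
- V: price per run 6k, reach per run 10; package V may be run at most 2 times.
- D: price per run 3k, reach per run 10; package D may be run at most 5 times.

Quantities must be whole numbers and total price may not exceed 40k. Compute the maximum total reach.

79

This is a bounded integer knapsack.
Take 1×S, 1×H, 2×V, and 5×D: price 40 ≤ 40, reach 1·7 + 1·2 + 2·10 + 5·10 = 79.
D has the best ratio (10/3) and is taken to its limit of 5; remaining capacity is filled optimally with the others.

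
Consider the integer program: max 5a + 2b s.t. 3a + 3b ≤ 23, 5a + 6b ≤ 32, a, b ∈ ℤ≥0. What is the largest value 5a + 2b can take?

The continuous relaxation peaks at (6.4, 0) with value 32.00; rounding to a feasible lattice point costs some objective.
(a,b)=(6,0): 3·6+3·0=18≤23, 5·6+6·0=30≤32, objective 30.
(a,b)=(5,1): 3·5+3·1=18≤23, 5·5+6·1=31≤32, objective 27.
(a,b)=(5,0): 3·5+3·0=15≤23, 5·5+6·0=25≤32, objective 25.
No feasible integer point exceeds 30.

30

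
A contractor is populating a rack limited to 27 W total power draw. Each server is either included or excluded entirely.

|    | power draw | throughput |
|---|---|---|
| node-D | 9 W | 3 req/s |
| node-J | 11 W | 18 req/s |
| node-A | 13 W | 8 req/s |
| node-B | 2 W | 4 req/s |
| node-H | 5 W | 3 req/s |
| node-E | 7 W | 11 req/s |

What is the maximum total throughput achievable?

36

node-J + node-B + node-H + node-E: power draw 11 + 2 + 5 + 7 = 25 ≤ 27, throughput 18 + 4 + 3 + 11 = 36.
node-J + node-B + node-E: power draw 11 + 2 + 7 = 20 ≤ 27, throughput 18 + 4 + 11 = 33.
node-J + node-H + node-E: power draw 11 + 5 + 7 = 23 ≤ 27, throughput 18 + 3 + 11 = 32.
Best is node-J, node-B, node-H, and node-E with total throughput 36.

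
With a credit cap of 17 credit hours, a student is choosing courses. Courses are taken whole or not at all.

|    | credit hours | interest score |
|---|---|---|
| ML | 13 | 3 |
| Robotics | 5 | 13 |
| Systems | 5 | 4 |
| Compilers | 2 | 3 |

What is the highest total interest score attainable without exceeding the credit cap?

20

This is an integer program with binary decision variables.
Robotics + Systems: credit hours 5 + 5 = 10 ≤ 17, interest score 13 + 4 = 17.
Robotics + Compilers: credit hours 5 + 2 = 7 ≤ 17, interest score 13 + 3 = 16.
Robotics + Systems + Compilers: credit hours 5 + 5 + 2 = 12 ≤ 17, interest score 13 + 4 + 3 = 20.
Best is Robotics, Systems, and Compilers with total interest score 20.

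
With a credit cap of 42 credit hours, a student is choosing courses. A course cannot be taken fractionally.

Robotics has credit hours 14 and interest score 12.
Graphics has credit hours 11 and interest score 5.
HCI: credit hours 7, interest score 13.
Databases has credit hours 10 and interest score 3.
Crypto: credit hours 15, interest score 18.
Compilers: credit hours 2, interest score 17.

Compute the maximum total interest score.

60

Take Robotics, HCI, Crypto, and Compilers: credit hours 14 + 7 + 15 + 2 = 38 ≤ 42, interest score 12 + 13 + 18 + 17 = 60.
No other feasible combination does better.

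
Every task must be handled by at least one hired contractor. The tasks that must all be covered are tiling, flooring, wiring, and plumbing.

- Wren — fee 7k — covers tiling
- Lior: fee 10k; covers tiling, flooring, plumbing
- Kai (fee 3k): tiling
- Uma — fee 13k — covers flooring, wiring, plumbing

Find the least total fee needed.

This is an integer covering problem.
Choose Kai and Uma: together they cover tiling, flooring, wiring, plumbing — every task.
Total fee: 3 + 13 = 16.
No cover costs less than 16.

16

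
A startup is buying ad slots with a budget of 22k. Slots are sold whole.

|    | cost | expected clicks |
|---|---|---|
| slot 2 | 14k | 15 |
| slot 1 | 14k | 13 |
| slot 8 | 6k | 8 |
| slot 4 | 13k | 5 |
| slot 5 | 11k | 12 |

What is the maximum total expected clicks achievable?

Treat it as a binary knapsack problem.
Take slot 2 and slot 8: cost 14 + 6 = 20 ≤ 22, expected clicks 15 + 8 = 23.
No other feasible combination does better.

23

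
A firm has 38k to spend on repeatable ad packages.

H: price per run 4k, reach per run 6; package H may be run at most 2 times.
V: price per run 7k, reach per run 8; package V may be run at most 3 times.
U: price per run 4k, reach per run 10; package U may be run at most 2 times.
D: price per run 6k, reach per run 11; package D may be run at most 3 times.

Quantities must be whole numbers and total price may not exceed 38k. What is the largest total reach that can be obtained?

U has the best ratio (10/4); taking only U gives at most 2×10 = 20 (stopped by the supply cap of 2).
Mixing does better — 1×H, 1×V, 2×U, and 3×D: price 37 ≤ 38, reach 1·6 + 1·8 + 2·10 + 3·11 = 67.

67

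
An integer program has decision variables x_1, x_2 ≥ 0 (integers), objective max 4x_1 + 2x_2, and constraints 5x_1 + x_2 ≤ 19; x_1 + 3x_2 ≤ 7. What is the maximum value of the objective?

Relaxing integrality, the LP optimum is 16.57 at (x_1,x_2) = (3.57, 1.14), which is not an integer point.
(x_1,x_2)=(3,1): 5·3+1·1=16≤19, 1·3+3·1=6≤7, objective 14.
(x_1,x_2)=(3,0): 5·3+1·0=15≤19, 1·3+3·0=3≤7, objective 12.
(x_1,x_2)=(2,1): 5·2+1·1=11≤19, 1·2+3·1=5≤7, objective 10.
Maximum is 14 at (x_1,x_2)=(3,1).

14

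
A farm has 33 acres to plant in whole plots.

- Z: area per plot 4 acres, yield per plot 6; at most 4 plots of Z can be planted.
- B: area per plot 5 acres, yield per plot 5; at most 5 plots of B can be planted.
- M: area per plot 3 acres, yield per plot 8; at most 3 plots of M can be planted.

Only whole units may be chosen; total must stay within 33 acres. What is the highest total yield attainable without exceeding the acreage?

This is a bounded integer knapsack.
Take 4×Z, 1×B, and 3×M: area 30 ≤ 33, yield 4·6 + 1·5 + 3·8 = 53.
M has the best ratio (8/3) and is taken to its limit of 3; remaining capacity is filled optimally with the others.

53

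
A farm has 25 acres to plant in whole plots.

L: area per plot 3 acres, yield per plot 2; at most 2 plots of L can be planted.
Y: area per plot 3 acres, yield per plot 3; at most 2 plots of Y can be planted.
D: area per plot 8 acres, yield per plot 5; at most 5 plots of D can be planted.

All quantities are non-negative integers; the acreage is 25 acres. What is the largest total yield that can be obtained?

Take 1×L, 2×Y, and 2×D: area 25 ≤ 25, yield 1·2 + 2·3 + 2·5 = 18.
Y has the best ratio (3/3) and is taken to its limit of 2; remaining capacity is filled optimally with the others.

18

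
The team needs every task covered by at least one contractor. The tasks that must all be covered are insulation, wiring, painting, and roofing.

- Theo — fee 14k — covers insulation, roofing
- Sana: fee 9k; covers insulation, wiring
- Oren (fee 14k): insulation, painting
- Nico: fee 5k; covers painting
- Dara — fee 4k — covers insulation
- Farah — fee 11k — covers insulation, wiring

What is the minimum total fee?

The greedy cost-per-new-task heuristic would pick Dara, Nico, Sana, and Theo for 32, but a cheaper cover exists.
Choose Theo, Sana, and Nico: together they cover insulation, wiring, painting, roofing — every task.
Total fee: 14 + 9 + 5 = 28.
No cover costs less than 28.

28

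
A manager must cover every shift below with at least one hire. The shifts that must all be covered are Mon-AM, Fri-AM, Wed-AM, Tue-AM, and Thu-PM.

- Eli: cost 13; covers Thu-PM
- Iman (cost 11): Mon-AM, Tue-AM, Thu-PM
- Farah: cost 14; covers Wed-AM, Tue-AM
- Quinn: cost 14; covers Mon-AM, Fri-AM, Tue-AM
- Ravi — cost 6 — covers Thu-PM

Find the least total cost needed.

34

The greedy cost-per-new-shift heuristic would pick Iman, Farah, and Quinn for 39, but a cheaper cover exists.
Choose Farah, Quinn, and Ravi: together they cover Mon-AM, Fri-AM, Wed-AM, Tue-AM, Thu-PM — every shift.
Total cost: 14 + 14 + 6 = 34.
No cover costs less than 34.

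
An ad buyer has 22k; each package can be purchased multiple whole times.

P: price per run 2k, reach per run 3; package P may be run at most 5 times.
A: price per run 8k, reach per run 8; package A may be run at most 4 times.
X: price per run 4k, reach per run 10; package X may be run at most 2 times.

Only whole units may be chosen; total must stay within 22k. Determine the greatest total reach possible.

37

X has the best ratio (10/4); taking only X gives at most 2×10 = 20 (stopped by the supply cap of 2).
Mixing does better — 3×P, 1×A, and 2×X: price 22 ≤ 22, reach 3·3 + 1·8 + 2·10 = 37.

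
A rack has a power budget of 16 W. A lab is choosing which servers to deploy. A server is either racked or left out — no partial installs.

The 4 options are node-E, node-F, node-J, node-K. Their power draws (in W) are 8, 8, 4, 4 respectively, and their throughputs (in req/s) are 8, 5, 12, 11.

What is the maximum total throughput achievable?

31

This is an integer program with binary decision variables.
Take node-E, node-J, and node-K: power draw 8 + 4 + 4 = 16 ≤ 16, throughput 8 + 12 + 11 = 31.
No other feasible combination does better.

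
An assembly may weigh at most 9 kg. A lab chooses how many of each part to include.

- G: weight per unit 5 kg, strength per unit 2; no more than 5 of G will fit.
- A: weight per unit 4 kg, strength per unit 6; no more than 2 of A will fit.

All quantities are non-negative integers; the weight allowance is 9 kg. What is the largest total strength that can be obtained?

12

This is a bounded integer knapsack.
Take 2×A: weight 8 ≤ 9, strength 2·6 = 12.
A has the best ratio (6/4) and is taken to its limit of 2; remaining capacity is filled optimally with the others.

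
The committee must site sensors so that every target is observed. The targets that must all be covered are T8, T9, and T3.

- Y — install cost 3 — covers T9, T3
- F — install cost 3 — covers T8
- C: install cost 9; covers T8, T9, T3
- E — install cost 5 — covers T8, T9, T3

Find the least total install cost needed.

5

The greedy cost-per-new-target heuristic would pick Y and F for 6, but a cheaper cover exists.
E alone covers T8, T9, T3 — every target.
Total install cost: 5.
No cover costs less than 5.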